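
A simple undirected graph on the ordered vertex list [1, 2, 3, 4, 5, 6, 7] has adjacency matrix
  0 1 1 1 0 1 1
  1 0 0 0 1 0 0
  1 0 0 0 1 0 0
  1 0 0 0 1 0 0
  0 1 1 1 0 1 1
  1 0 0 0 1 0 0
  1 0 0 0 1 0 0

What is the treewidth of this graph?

2

A width-2 tree decomposition is:
Bags: B1 = {1, 3, 5}  B2 = {1, 2, 5}  B3 = {1, 5, 6}  B4 = {1, 5, 7}  B5 = {1, 4, 5}
Tree: B1–B2, B2–B3, B3–B4, B4–B5
Every bag has size at most 3, so the width is 3 − 1 = 2 and tw(G) ≤ 2. The edges 1–3–5–2–1 form a cycle, so G is not a tree and its treewidth is at least 2. Therefore the treewidth is 2.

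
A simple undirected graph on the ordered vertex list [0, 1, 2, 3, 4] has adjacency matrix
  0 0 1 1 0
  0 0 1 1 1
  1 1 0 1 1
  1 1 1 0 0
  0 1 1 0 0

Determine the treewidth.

A width-2 tree decomposition is:
Bags: B1 = {1, 2, 4}  B2 = {1, 2, 3}  B3 = {0, 2, 3}
Tree: B1–B2, B2–B3
Every bag has size at most 3, so the width is 3 − 1 = 2 and tw(G) ≤ 2. On the other hand G contains the 3-clique {0, 2, 3}. A clique must lie in a single bag of any decomposition, so no decomposition can have width below 2. Therefore the treewidth is 2.

2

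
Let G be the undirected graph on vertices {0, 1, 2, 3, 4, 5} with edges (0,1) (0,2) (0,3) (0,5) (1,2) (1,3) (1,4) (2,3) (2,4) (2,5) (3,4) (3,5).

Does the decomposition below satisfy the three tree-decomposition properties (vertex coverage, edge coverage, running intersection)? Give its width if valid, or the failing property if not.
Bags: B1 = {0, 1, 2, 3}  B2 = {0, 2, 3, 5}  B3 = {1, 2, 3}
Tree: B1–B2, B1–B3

A tree decomposition must satisfy three properties: every vertex lies in some bag; for every edge, both endpoints lie together in some bag; and for every vertex, the bags containing it form a connected subtree. Here vertex 4 appears in no bag, so the decomposition is invalid.

No — vertex 4 appears in no bag.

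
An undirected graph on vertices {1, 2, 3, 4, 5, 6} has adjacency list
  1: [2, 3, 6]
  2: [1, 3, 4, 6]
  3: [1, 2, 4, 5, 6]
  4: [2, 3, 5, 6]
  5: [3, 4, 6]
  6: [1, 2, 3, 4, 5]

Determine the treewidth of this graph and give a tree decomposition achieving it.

The largest bag has 4 vertices, giving width 3; this decomposition certifies tw(G) ≤ 3. Conversely, {1, 2, 3, 6} is a clique of size 4, and the vertices of any clique must share a bag in every tree decomposition; so some bag has ≥ 4 vertices and tw(G) ≥ 3. The upper and lower bounds meet at 3, so that is the treewidth.

Treewidth 3.
One optimal decomposition is:
Bags: B1 = {2, 3, 4, 6}  B2 = {3, 4, 5, 6}  B3 = {1, 2, 3, 6}
Tree: B1–B2, B1–B3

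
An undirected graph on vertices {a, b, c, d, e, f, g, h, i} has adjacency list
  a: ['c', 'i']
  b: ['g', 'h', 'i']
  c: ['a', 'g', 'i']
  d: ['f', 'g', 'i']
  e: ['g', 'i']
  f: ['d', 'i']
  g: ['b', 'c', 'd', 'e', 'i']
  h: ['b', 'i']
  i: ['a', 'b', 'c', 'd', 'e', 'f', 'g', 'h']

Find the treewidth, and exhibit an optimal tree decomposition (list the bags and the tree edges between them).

Every bag has size at most 3, so the width is 3 − 1 = 2 and tw(G) ≤ 2. Conversely, {d, g, i} is a clique of size 3, and the vertices of any clique must share a bag in every tree decomposition; so some bag has ≥ 3 vertices and tw(G) ≥ 2. Hence tw(G) = 2 exactly.

Treewidth 2.
One optimal decomposition is:
Bags: B1 = {d, g, i}  B2 = {c, g, i}  B3 = {b, g, i}  B4 = {e, g, i}  B5 = {b, h, i}  B6 = {d, f, i}  B7 = {a, c, i}
Tree: B1–B2, B2–B3, B3–B4, B3–B5, B1–B6, B2–B7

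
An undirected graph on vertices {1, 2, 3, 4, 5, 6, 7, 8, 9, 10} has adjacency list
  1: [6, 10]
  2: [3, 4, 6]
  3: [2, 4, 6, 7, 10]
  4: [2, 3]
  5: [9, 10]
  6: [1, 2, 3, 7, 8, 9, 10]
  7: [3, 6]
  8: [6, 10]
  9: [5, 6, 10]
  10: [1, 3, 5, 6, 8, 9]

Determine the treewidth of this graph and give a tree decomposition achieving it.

Every bag has size at most 3, so the width is 3 − 1 = 2 and tw(G) ≤ 2. On the other hand G contains the 3-clique {2, 3, 4}. A clique must lie in a single bag of any decomposition, so no decomposition can have width below 2. Combining the bounds, tw(G) = 2.

Treewidth 2.
One optimal decomposition is:
Bags: B1 = {6, 9, 10}  B2 = {3, 6, 10}  B3 = {3, 6, 7}  B4 = {5, 9, 10}  B5 = {1, 6, 10}  B6 = {2, 3, 6}  B7 = {2, 3, 4}  B8 = {6, 8, 10}
Tree: B1–B2, B2–B3, B1–B4, B1–B5, B2–B6, B6–B7, B2–B8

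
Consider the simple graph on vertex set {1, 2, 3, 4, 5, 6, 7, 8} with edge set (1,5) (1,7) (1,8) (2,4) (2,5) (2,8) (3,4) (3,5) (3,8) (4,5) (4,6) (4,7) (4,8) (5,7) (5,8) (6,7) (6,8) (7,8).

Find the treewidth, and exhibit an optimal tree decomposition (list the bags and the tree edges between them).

Treewidth 3.
One optimal decomposition is:
Bags: B1 = {4, 5, 7, 8}  B2 = {1, 5, 7, 8}  B3 = {2, 4, 5, 8}  B4 = {4, 6, 7, 8}  B5 = {3, 4, 5, 8}
Tree: B1–B2, B1–B3, B1–B4, B3–B5

Every bag has size at most 4, so the width is 4 − 1 = 3 and tw(G) ≤ 3. For the lower bound, the 4 vertices {1, 5, 7, 8} are pairwise adjacent, and any tree decomposition puts a clique entirely inside one bag — forcing width ≥ 3. The upper and lower bounds meet at 3, so that is the treewidth.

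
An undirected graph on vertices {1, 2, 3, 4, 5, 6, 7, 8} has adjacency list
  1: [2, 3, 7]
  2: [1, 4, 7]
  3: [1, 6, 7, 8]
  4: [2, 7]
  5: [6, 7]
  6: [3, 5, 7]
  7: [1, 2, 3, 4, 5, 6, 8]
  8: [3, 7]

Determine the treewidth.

2

A width-2 tree decomposition is:
Bags: B1 = {3, 7, 8}  B2 = {1, 3, 7}  B3 = {1, 2, 7}  B4 = {2, 4, 7}  B5 = {3, 6, 7}  B6 = {5, 6, 7}
Tree: B1–B2, B2–B3, B3–B4, B2–B5, B5–B6
Each bag holds 3 vertices, so the decomposition has width 2, which upper-bounds the treewidth. Conversely, {1, 2, 7} is a clique of size 3, and the vertices of any clique must share a bag in every tree decomposition; so some bag has ≥ 3 vertices and tw(G) ≥ 2. The upper and lower bounds meet at 2, so that is the treewidth.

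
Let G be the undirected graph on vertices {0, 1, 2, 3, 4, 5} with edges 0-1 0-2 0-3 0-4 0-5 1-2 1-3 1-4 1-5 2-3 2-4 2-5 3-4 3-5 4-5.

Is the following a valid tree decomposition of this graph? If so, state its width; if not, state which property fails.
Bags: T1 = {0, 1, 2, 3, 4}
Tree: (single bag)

No — vertex 5 appears in no bag.

A tree decomposition must satisfy three properties: every vertex lies in some bag; for every edge, both endpoints lie together in some bag; and for every vertex, the bags containing it form a connected subtree. Here vertex 5 appears in no bag, so the decomposition is invalid.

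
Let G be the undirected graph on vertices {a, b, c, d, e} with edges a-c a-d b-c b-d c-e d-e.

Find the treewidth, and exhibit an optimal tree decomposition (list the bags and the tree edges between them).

Each bag holds 3 vertices, so the decomposition has width 2, which upper-bounds the treewidth. The edges e–c–a–d–e form a cycle, so G is not a tree and its treewidth is at least 2. Combining the bounds, tw(G) = 2.

Treewidth 2.
One optimal decomposition is:
Bags: B1 = {c, d, e}  B2 = {a, c, d}  B3 = {b, c, d}
Tree: B1–B2, B2–B3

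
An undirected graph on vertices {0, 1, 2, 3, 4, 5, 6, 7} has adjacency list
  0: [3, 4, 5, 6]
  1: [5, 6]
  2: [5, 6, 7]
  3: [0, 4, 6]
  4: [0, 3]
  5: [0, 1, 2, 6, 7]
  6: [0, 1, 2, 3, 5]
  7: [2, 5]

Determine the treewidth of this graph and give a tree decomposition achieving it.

Treewidth 2.
One optimal decomposition is:
Bags: B1 = {0, 5, 6}  B2 = {0, 3, 6}  B3 = {2, 5, 6}  B4 = {2, 5, 7}  B5 = {0, 3, 4}  B6 = {1, 5, 6}
Tree: B1–B2, B1–B3, B3–B4, B2–B5, B3–B6

Each bag holds 3 vertices, so the decomposition has width 2, which upper-bounds the treewidth. On the other hand G contains the 3-clique {0, 3, 4}. A clique must lie in a single bag of any decomposition, so no decomposition can have width below 2. Combining the bounds, tw(G) = 2.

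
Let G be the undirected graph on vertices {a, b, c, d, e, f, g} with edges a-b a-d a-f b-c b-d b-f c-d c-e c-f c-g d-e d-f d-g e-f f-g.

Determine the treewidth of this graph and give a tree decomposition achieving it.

Treewidth 3.
One such decomposition:
Bags: B1 = {a, b, d, f}  B2 = {b, c, d, f}  B3 = {c, d, f, g}  B4 = {c, d, e, f}
Tree: B1–B2, B2–B3, B3–B4

Every bag has size at most 4, so the width is 4 − 1 = 3 and tw(G) ≤ 3. Conversely, {c, d, f, g} is a clique of size 4, and the vertices of any clique must share a bag in every tree decomposition; so some bag has ≥ 4 vertices and tw(G) ≥ 3. Combining the bounds, tw(G) = 3.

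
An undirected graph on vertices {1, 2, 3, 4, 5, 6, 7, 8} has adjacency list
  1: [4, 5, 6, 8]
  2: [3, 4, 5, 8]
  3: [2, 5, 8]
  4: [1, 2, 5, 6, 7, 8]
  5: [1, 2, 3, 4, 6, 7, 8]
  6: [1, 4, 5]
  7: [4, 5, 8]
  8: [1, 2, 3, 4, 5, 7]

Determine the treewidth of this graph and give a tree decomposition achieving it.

Treewidth 3.
One such decomposition:
Bags: B1 = {1, 4, 5, 8}  B2 = {1, 4, 5, 6}  B3 = {2, 4, 5, 8}  B4 = {2, 3, 5, 8}  B5 = {4, 5, 7, 8}
Tree: B1–B2, B1–B3, B3–B4, B3–B5

Each bag holds 4 vertices, so the decomposition has width 3, which upper-bounds the treewidth. On the other hand G contains the 4-clique {2, 3, 5, 8}. A clique must lie in a single bag of any decomposition, so no decomposition can have width below 3. The upper and lower bounds meet at 3, so that is the treewidth.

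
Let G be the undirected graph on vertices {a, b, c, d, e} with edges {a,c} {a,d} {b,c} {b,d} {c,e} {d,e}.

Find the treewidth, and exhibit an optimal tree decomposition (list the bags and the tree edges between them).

Treewidth 2.
One such decomposition:
Bags: B1 = {b, c, d}  B2 = {a, c, d}  B3 = {c, d, e}
Tree: B1–B2, B2–B3

Every bag has size at most 3, so the width is 3 − 1 = 2 and tw(G) ≤ 2. The edges b–c–a–d–b form a cycle, so G is not a tree and its treewidth is at least 2. The upper and lower bounds meet at 2, so that is the treewidth.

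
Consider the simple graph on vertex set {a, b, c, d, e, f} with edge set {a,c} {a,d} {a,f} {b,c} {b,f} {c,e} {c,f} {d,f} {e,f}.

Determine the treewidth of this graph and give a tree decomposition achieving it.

Treewidth 2.
Bags: B1 = {b, c, f}  B2 = {a, c, f}  B3 = {a, d, f}  B4 = {c, e, f}
Tree: B1–B2, B2–B3, B2–B4

The largest bag has 3 vertices, giving width 2; this decomposition certifies tw(G) ≤ 2. On the other hand G contains the 3-clique {a, d, f}. A clique must lie in a single bag of any decomposition, so no decomposition can have width below 2. Hence tw(G) = 2 exactly.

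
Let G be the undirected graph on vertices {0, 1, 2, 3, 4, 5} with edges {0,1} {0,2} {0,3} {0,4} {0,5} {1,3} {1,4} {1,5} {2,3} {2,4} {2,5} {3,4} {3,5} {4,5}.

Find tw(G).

A width-4 tree decomposition is:
Bags: B1 = {0, 2, 3, 4, 5}  B2 = {0, 1, 3, 4, 5}
Tree: B1–B2
Every bag has size at most 5, so the width is 5 − 1 = 4 and tw(G) ≤ 4. Conversely, {0, 1, 3, 4, 5} is a clique of size 5, and the vertices of any clique must share a bag in every tree decomposition; so some bag has ≥ 5 vertices and tw(G) ≥ 4. Combining the bounds, tw(G) = 4.

4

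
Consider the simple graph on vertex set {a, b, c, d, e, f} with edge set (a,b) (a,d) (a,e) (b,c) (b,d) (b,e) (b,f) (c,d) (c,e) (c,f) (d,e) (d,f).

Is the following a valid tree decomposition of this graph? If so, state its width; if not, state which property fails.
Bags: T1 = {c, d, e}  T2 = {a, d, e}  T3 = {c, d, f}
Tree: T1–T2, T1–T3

No — vertex b appears in no bag.

A tree decomposition must satisfy three properties: every vertex lies in some bag; for every edge, both endpoints lie together in some bag; and for every vertex, the bags containing it form a connected subtree. Here vertex b appears in no bag, so the decomposition is invalid.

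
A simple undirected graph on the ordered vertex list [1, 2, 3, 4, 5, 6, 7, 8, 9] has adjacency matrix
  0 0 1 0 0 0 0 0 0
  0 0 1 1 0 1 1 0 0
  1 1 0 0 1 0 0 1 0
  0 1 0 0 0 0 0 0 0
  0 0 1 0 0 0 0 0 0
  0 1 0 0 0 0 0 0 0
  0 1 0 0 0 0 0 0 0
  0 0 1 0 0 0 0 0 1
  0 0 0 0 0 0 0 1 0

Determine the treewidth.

A width-1 tree decomposition is:
Bags: B1 = {3, 5}  B2 = {3, 8}  B3 = {2, 3}  B4 = {2, 6}  B5 = {8, 9}  B6 = {2, 7}  B7 = {1, 3}  B8 = {2, 4}
Tree: B1–B2, B1–B3, B3–B4, B2–B5, B4–B6, B2–B7, B6–B8
Every bag has size at most 2, so the width is 2 − 1 = 1 and tw(G) ≤ 1. G has an edge, so its treewidth is at least 1. The upper and lower bounds meet at 1, so that is the treewidth.

1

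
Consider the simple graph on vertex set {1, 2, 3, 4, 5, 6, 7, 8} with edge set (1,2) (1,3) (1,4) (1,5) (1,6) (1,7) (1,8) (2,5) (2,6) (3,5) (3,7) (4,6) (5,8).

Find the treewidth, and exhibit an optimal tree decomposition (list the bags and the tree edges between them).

Every bag has size at most 3, so the width is 3 − 1 = 2 and tw(G) ≤ 2. Conversely, {1, 4, 6} is a clique of size 3, and the vertices of any clique must share a bag in every tree decomposition; so some bag has ≥ 3 vertices and tw(G) ≥ 2. Hence tw(G) = 2 exactly.

Treewidth 2.
Bags: B1 = {1, 5, 8}  B2 = {1, 2, 5}  B3 = {1, 2, 6}  B4 = {1, 4, 6}  B5 = {1, 3, 5}  B6 = {1, 3, 7}
Tree: B1–B2, B2–B3, B3–B4, B1–B5, B5–B6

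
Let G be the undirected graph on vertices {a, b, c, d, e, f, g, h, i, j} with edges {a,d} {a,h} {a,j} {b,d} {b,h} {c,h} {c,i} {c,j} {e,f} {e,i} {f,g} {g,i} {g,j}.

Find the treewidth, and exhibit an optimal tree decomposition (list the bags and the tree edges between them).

Treewidth 2.
One optimal decomposition is:
Bags: B1 = {a, b, d}  B2 = {a, b, h}  B3 = {a, h, j}  B4 = {c, h, j}  B5 = {c, g, j}  B6 = {c, g, i}  B7 = {f, g, i}  B8 = {e, f, i}
Tree: B1–B2, B2–B3, B3–B4, B4–B5, B5–B6, B6–B7, B7–B8

The largest bag has 3 vertices, giving width 2; this decomposition certifies tw(G) ≤ 2. For the lower bound, G contains the cycle d–b–h–a–d, so G is not a forest; only forests have treewidth ≤ 1, hence tw(G) ≥ 2. Combining the bounds, tw(G) = 2.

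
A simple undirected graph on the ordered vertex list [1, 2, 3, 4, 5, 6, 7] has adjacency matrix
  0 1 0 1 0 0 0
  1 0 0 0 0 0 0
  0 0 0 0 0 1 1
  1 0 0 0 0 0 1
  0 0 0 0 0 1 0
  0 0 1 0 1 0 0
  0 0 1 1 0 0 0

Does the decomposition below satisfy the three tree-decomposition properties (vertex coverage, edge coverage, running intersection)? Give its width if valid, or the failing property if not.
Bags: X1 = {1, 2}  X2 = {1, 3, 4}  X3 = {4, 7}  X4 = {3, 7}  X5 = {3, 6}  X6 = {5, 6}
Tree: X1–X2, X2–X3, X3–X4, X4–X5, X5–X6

A tree decomposition must satisfy three properties: every vertex lies in some bag; for every edge, both endpoints lie together in some bag; and for every vertex, the bags containing it form a connected subtree. Here bags containing vertex 3 are not connected in the tree, so the decomposition is invalid.

No — bags containing vertex 3 are not connected in the tree.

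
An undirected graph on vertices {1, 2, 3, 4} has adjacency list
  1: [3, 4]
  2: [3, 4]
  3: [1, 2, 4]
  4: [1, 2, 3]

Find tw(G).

A width-2 tree decomposition is:
Bags: B1 = {2, 3, 4}  B2 = {1, 3, 4}
Tree: B1–B2
Each bag holds 3 vertices, so the decomposition has width 2, which upper-bounds the treewidth. Conversely, {1, 3, 4} is a clique of size 3, and the vertices of any clique must share a bag in every tree decomposition; so some bag has ≥ 3 vertices and tw(G) ≥ 2. The upper and lower bounds meet at 2, so that is the treewidth.

2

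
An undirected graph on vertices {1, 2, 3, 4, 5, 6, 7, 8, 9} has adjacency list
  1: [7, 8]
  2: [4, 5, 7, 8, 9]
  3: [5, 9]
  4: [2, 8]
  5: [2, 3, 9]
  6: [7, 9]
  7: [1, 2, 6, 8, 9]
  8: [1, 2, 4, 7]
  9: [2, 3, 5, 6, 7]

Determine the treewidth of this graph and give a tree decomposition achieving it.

Treewidth 2.
One such decomposition:
Bags: B1 = {2, 5, 9}  B2 = {2, 7, 9}  B3 = {6, 7, 9}  B4 = {3, 5, 9}  B5 = {2, 7, 8}  B6 = {1, 7, 8}  B7 = {2, 4, 8}
Tree: B1–B2, B2–B3, B1–B4, B2–B5, B5–B6, B5–B7

Every bag has size at most 3, so the width is 3 − 1 = 2 and tw(G) ≤ 2. Conversely, {1, 7, 8} is a clique of size 3, and the vertices of any clique must share a bag in every tree decomposition; so some bag has ≥ 3 vertices and tw(G) ≥ 2. The upper and lower bounds meet at 2, so that is the treewidth.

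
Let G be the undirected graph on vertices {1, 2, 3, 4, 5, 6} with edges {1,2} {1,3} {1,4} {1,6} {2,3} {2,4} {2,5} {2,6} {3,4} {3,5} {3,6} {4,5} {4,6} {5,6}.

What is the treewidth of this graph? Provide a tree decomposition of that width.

Treewidth 4.
One optimal decomposition is:
Bags: B1 = {1, 2, 3, 4, 6}  B2 = {2, 3, 4, 5, 6}
Tree: B1–B2

Every bag has size at most 5, so the width is 5 − 1 = 4 and tw(G) ≤ 4. Conversely, {1, 2, 3, 4, 6} is a clique of size 5, and the vertices of any clique must share a bag in every tree decomposition; so some bag has ≥ 5 vertices and tw(G) ≥ 4. Therefore the treewidth is 4.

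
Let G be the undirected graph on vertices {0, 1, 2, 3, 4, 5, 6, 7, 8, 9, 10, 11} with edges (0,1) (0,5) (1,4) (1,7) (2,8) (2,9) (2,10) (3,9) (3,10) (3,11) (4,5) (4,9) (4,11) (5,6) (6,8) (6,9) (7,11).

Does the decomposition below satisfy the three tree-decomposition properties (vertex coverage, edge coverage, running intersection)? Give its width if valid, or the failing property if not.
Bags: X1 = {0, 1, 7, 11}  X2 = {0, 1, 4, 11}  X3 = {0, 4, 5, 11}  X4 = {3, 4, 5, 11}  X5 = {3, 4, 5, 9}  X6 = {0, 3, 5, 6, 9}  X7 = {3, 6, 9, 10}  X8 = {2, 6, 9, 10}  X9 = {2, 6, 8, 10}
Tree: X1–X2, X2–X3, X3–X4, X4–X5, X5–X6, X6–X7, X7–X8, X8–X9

No — bags containing vertex 0 are not connected in the tree.

A tree decomposition must satisfy three properties: every vertex lies in some bag; for every edge, both endpoints lie together in some bag; and for every vertex, the bags containing it form a connected subtree. Here bags containing vertex 0 are not connected in the tree, so the decomposition is invalid.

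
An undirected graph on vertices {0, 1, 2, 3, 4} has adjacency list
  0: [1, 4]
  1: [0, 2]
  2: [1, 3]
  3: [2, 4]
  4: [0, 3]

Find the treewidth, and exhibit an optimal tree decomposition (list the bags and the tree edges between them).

Treewidth 2.
One such decomposition:
Bags: B1 = {2, 3, 4}  B2 = {1, 2, 4}  B3 = {0, 1, 4}
Tree: B1–B2, B2–B3

Each bag holds 3 vertices, so the decomposition has width 2, which upper-bounds the treewidth. The edges 4–3–2–1–0–4 form a cycle, so G is not a tree and its treewidth is at least 2. The upper and lower bounds meet at 2, so that is the treewidth.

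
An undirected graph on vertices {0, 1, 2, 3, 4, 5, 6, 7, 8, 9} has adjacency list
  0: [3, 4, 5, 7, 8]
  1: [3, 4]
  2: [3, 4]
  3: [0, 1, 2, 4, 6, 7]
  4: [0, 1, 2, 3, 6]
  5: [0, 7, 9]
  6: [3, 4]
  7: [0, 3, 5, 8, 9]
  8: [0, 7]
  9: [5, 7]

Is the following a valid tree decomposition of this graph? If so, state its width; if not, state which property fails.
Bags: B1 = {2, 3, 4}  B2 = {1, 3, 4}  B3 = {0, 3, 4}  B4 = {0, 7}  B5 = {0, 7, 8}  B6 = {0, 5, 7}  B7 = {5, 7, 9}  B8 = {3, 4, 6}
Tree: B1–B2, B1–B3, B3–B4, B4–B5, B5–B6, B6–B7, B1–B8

A tree decomposition must satisfy three properties: every vertex lies in some bag; for every edge, both endpoints lie together in some bag; and for every vertex, the bags containing it form a connected subtree. Here edge (3,7) lies in no bag, so the decomposition is invalid.

No — edge (3,7) lies in no bag.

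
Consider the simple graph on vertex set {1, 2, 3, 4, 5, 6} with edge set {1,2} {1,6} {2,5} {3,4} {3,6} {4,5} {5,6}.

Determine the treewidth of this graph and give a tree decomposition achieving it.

Each bag holds 3 vertices, so the decomposition has width 2, which upper-bounds the treewidth. Since 3–4–5–6–3 is a cycle in G, G is not acyclic. Forests are exactly the graphs of treewidth ≤ 1, so tw(G) ≥ 2. Combining the bounds, tw(G) = 2.

Treewidth 2.
One such decomposition:
Bags: B1 = {3, 4, 6}  B2 = {4, 5, 6}  B3 = {1, 5, 6}  B4 = {1, 2, 5}
Tree: B1–B2, B2–B3, B3–B4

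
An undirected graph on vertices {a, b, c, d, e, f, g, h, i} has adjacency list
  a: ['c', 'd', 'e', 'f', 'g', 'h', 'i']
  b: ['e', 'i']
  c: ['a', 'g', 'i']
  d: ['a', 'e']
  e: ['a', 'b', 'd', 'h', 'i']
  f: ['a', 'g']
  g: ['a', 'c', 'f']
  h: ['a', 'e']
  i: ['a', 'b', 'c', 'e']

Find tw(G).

2

A width-2 tree decomposition is:
Bags: B1 = {a, e, i}  B2 = {a, c, i}  B3 = {a, e, h}  B4 = {a, c, g}  B5 = {b, e, i}  B6 = {a, f, g}  B7 = {a, d, e}
Tree: B1–B2, B1–B3, B2–B4, B1–B5, B4–B6, B3–B7
The largest bag has 3 vertices, giving width 2; this decomposition certifies tw(G) ≤ 2. For the lower bound, the 3 vertices {a, c, g} are pairwise adjacent, and any tree decomposition puts a clique entirely inside one bag — forcing width ≥ 2. The upper and lower bounds meet at 2, so that is the treewidth.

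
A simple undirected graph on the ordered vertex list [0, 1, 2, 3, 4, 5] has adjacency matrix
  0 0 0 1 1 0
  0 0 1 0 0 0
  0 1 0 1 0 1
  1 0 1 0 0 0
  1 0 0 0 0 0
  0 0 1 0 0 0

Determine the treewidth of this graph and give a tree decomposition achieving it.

Every bag has size at most 2, so the width is 2 − 1 = 1 and tw(G) ≤ 1. G has an edge, so its treewidth is at least 1. The upper and lower bounds meet at 1, so that is the treewidth.

Treewidth 1.
One such decomposition:
Bags: B1 = {2, 5}  B2 = {2, 3}  B3 = {1, 2}  B4 = {0, 3}  B5 = {0, 4}
Tree: B1–B2, B1–B3, B2–B4, B4–B5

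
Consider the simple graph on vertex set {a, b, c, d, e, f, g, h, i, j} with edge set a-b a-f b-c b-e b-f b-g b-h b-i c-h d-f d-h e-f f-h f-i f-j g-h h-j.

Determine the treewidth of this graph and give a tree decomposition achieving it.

The largest bag has 3 vertices, giving width 2; this decomposition certifies tw(G) ≤ 2. On the other hand G contains the 3-clique {b, g, h}. A clique must lie in a single bag of any decomposition, so no decomposition can have width below 2. Hence tw(G) = 2 exactly.

Treewidth 2.
One such decomposition:
Bags: B1 = {b, f, h}  B2 = {b, c, h}  B3 = {a, b, f}  B4 = {b, g, h}  B5 = {b, e, f}  B6 = {b, f, i}  B7 = {f, h, j}  B8 = {d, f, h}
Tree: B1–B2, B1–B3, B1–B4, B1–B5, B1–B6, B1–B7, B7–B8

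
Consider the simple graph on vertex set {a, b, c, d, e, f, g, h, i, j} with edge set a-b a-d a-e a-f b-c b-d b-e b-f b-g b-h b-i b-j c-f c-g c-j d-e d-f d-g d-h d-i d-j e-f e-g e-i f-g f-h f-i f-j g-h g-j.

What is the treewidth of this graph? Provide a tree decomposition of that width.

Treewidth 4.
One such decomposition:
Bags: B1 = {b, d, e, f, g}  B2 = {b, d, f, g, j}  B3 = {b, d, f, g, h}  B4 = {b, c, f, g, j}  B5 = {a, b, d, e, f}  B6 = {b, d, e, f, i}
Tree: B1–B2, B2–B3, B2–B4, B1–B5, B5–B6

The largest bag has 5 vertices, giving width 4; this decomposition certifies tw(G) ≤ 4. On the other hand G contains the 5-clique {b, d, f, g, j}. A clique must lie in a single bag of any decomposition, so no decomposition can have width below 4. Therefore the treewidth is 4.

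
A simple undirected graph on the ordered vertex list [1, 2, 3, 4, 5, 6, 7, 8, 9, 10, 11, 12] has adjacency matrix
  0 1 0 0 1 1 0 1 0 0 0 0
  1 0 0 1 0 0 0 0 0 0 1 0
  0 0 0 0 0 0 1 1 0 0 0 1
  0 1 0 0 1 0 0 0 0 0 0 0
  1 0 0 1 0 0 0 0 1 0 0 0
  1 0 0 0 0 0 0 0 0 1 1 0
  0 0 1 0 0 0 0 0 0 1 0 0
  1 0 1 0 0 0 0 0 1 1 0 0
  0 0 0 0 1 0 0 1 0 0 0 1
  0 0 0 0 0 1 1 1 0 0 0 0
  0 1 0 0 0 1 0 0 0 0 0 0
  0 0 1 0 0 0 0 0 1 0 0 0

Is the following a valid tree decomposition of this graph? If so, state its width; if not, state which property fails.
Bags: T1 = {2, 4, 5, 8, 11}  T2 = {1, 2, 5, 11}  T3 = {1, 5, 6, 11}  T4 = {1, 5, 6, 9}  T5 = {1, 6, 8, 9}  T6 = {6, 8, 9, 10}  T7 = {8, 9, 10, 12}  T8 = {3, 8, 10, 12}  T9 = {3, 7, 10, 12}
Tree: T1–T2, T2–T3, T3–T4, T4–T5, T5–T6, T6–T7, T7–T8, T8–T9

A tree decomposition must satisfy three properties: every vertex lies in some bag; for every edge, both endpoints lie together in some bag; and for every vertex, the bags containing it form a connected subtree. Here bags containing vertex 8 are not connected in the tree, so the decomposition is invalid.

No — bags containing vertex 8 are not connected in the tree.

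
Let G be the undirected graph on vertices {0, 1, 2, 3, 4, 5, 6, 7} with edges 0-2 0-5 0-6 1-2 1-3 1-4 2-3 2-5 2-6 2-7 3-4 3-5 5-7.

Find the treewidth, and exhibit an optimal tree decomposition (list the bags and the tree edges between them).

Every bag has size at most 3, so the width is 3 − 1 = 2 and tw(G) ≤ 2. Conversely, {1, 2, 3} is a clique of size 3, and the vertices of any clique must share a bag in every tree decomposition; so some bag has ≥ 3 vertices and tw(G) ≥ 2. Hence tw(G) = 2 exactly.

Treewidth 2.
Bags: B1 = {2, 3, 5}  B2 = {1, 2, 3}  B3 = {0, 2, 5}  B4 = {0, 2, 6}  B5 = {2, 5, 7}  B6 = {1, 3, 4}
Tree: B1–B2, B1–B3, B3–B4, B3–B5, B2–B6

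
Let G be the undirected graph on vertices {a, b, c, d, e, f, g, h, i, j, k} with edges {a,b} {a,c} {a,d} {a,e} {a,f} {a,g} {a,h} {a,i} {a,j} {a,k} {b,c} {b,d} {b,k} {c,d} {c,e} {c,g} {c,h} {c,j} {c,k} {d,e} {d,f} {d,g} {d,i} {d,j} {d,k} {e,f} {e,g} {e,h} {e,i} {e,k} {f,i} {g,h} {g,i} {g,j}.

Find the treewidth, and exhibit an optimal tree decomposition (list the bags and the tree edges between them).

Each bag holds 5 vertices, so the decomposition has width 4, which upper-bounds the treewidth. For the lower bound, the 5 vertices {a, c, d, g, j} are pairwise adjacent, and any tree decomposition puts a clique entirely inside one bag — forcing width ≥ 4. Combining the bounds, tw(G) = 4.

Treewidth 4.
One optimal decomposition is:
Bags: B1 = {a, d, e, g, i}  B2 = {a, d, e, f, i}  B3 = {a, c, d, e, g}  B4 = {a, c, d, g, j}  B5 = {a, c, e, g, h}  B6 = {a, c, d, e, k}  B7 = {a, b, c, d, k}
Tree: B1–B2, B1–B3, B3–B4, B3–B5, B3–B6, B6–B7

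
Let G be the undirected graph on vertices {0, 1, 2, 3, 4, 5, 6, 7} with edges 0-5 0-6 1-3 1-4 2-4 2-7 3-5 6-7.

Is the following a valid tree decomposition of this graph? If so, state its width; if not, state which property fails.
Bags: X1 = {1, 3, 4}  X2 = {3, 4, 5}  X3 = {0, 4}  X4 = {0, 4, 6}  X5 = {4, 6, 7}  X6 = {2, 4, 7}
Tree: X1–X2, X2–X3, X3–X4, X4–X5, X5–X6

A tree decomposition must satisfy three properties: every vertex lies in some bag; for every edge, both endpoints lie together in some bag; and for every vertex, the bags containing it form a connected subtree. Here edge (5,0) lies in no bag, so the decomposition is invalid.

No — edge (5,0) lies in no bag.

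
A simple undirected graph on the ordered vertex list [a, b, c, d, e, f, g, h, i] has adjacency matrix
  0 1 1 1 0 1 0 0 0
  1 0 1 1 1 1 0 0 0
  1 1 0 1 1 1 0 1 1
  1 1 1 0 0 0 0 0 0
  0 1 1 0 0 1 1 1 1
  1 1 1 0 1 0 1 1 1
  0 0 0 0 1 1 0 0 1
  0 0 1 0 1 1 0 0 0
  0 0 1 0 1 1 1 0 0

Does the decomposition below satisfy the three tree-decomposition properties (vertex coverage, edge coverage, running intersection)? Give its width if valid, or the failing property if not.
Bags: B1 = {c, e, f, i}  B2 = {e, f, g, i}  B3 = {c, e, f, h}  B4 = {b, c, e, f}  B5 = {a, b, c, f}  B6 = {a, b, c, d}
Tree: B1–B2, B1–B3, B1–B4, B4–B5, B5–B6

Yes; width 3.

Vertex coverage: the bags together contain {a, b, c, d, e, f, g, h, i}, the full vertex set. Edge coverage: each edge of G has both endpoints in at least one bag. Running intersection: for every vertex, the bags containing it form a connected subtree. All three properties hold, so this is a valid tree decomposition of width max|bag| − 1 = 3, and hence tw(G) ≤ 3.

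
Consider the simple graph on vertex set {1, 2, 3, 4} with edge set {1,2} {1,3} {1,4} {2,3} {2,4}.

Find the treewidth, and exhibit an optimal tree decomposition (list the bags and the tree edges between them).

Treewidth 2.
One optimal decomposition is:
Bags: B1 = {1, 2, 4}  B2 = {1, 2, 3}
Tree: B1–B2

The largest bag has 3 vertices, giving width 2; this decomposition certifies tw(G) ≤ 2. Conversely, {1, 2, 3} is a clique of size 3, and the vertices of any clique must share a bag in every tree decomposition; so some bag has ≥ 3 vertices and tw(G) ≥ 2. Hence tw(G) = 2 exactly.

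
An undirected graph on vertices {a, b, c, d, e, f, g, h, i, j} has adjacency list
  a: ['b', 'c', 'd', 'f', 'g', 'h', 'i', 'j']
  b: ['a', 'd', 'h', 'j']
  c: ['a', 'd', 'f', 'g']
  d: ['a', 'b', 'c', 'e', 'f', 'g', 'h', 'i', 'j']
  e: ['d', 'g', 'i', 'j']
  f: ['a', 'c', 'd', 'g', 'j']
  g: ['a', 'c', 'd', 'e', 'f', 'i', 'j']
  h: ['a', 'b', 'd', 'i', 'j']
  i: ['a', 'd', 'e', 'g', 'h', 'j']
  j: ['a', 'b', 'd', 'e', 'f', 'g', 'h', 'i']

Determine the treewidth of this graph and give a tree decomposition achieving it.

The largest bag has 5 vertices, giving width 4; this decomposition certifies tw(G) ≤ 4. On the other hand G contains the 5-clique {d, e, g, i, j}. A clique must lie in a single bag of any decomposition, so no decomposition can have width below 4. Therefore the treewidth is 4.

Treewidth 4.
One optimal decomposition is:
Bags: B1 = {a, d, g, i, j}  B2 = {a, d, f, g, j}  B3 = {a, c, d, f, g}  B4 = {a, d, h, i, j}  B5 = {a, b, d, h, j}  B6 = {d, e, g, i, j}
Tree: B1–B2, B2–B3, B1–B4, B4–B5, B1–B6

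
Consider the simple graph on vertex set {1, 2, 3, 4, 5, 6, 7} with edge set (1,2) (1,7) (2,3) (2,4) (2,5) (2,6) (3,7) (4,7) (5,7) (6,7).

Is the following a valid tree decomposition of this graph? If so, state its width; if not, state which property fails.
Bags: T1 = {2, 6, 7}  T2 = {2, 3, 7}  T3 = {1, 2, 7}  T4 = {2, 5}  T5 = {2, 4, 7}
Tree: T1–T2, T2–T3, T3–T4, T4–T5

No — edge (7,5) lies in no bag.

A tree decomposition must satisfy three properties: every vertex lies in some bag; for every edge, both endpoints lie together in some bag; and for every vertex, the bags containing it form a connected subtree. Here edge (7,5) lies in no bag, so the decomposition is invalid.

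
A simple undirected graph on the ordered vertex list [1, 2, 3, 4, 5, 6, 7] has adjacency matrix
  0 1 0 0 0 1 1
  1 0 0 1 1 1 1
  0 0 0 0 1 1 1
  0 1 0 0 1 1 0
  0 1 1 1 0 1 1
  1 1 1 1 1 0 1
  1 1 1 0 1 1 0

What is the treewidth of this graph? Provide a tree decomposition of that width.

Every bag has size at most 4, so the width is 4 − 1 = 3 and tw(G) ≤ 3. Conversely, {1, 2, 6, 7} is a clique of size 4, and the vertices of any clique must share a bag in every tree decomposition; so some bag has ≥ 4 vertices and tw(G) ≥ 3. Therefore the treewidth is 3.

Treewidth 3.
One such decomposition:
Bags: B1 = {2, 5, 6, 7}  B2 = {1, 2, 6, 7}  B3 = {2, 4, 5, 6}  B4 = {3, 5, 6, 7}
Tree: B1–B2, B1–B3, B1–B4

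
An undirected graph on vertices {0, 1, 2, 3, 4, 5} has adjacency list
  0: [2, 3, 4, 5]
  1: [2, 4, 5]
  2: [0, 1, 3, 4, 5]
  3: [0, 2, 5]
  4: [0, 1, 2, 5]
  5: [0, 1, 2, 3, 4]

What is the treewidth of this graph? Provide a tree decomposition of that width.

The largest bag has 4 vertices, giving width 3; this decomposition certifies tw(G) ≤ 3. Conversely, {0, 2, 3, 5} is a clique of size 4, and the vertices of any clique must share a bag in every tree decomposition; so some bag has ≥ 4 vertices and tw(G) ≥ 3. Therefore the treewidth is 3.

Treewidth 3.
One such decomposition:
Bags: B1 = {0, 2, 4, 5}  B2 = {1, 2, 4, 5}  B3 = {0, 2, 3, 5}
Tree: B1–B2, B1–B3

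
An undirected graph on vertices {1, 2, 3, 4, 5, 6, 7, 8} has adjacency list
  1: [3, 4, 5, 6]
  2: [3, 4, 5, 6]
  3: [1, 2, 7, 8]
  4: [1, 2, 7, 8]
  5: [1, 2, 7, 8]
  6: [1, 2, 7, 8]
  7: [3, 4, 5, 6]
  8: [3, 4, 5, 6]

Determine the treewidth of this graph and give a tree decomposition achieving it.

The largest bag has 5 vertices, giving width 4; this decomposition certifies tw(G) ≤ 4. For the lower bound: the 5 vertex sets {1,6}, {5,7}, {2,3}, {4}, {8} are disjoint, each induces a connected subgraph, and every pair is joined by at least one edge of G. Contracting each set to a single vertex therefore yields K_{5} as a minor, and since treewidth is minor-monotone, tw(G) ≥ tw(K_{5}) = 4. Therefore the treewidth is 4.

Treewidth 4.
One such decomposition:
Bags: B1 = {1, 3, 4, 5, 6}  B2 = {3, 4, 5, 6, 7}  B3 = {2, 3, 4, 5, 6}  B4 = {3, 4, 5, 6, 8}
Tree: B1–B2, B2–B3, B3–B4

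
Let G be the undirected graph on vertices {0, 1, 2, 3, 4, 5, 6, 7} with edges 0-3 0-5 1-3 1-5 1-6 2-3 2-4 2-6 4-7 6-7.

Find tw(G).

2

A width-2 tree decomposition is:
Bags: B1 = {0, 1, 5}  B2 = {0, 1, 3}  B3 = {1, 3, 6}  B4 = {2, 3, 6}  B5 = {2, 6, 7}  B6 = {2, 4, 7}
Tree: B1–B2, B2–B3, B3–B4, B4–B5, B5–B6
Each bag holds 3 vertices, so the decomposition has width 2, which upper-bounds the treewidth. For the lower bound, G contains the cycle 5–0–3–1–5, so G is not a forest; only forests have treewidth ≤ 1, hence tw(G) ≥ 2. The upper and lower bounds meet at 2, so that is the treewidth.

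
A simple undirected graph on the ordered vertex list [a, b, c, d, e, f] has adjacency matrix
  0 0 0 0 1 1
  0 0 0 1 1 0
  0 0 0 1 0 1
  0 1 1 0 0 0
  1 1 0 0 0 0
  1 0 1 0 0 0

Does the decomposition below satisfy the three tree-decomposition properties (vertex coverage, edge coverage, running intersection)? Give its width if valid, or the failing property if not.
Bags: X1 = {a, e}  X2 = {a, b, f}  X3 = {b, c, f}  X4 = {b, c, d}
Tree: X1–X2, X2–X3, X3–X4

No — edge (b,e) lies in no bag.

A tree decomposition must satisfy three properties: every vertex lies in some bag; for every edge, both endpoints lie together in some bag; and for every vertex, the bags containing it form a connected subtree. Here edge (b,e) lies in no bag, so the decomposition is invalid.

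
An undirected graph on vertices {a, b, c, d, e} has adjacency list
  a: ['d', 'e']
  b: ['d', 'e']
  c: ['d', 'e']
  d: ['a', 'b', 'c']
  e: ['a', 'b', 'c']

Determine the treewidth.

2

A width-2 tree decomposition is:
Bags: B1 = {c, d, e}  B2 = {b, d, e}  B3 = {a, d, e}
Tree: B1–B2, B2–B3
The largest bag has 3 vertices, giving width 2; this decomposition certifies tw(G) ≤ 2. For the lower bound, G contains the cycle d–c–e–b–d, so G is not a forest; only forests have treewidth ≤ 1, hence tw(G) ≥ 2. The upper and lower bounds meet at 2, so that is the treewidth.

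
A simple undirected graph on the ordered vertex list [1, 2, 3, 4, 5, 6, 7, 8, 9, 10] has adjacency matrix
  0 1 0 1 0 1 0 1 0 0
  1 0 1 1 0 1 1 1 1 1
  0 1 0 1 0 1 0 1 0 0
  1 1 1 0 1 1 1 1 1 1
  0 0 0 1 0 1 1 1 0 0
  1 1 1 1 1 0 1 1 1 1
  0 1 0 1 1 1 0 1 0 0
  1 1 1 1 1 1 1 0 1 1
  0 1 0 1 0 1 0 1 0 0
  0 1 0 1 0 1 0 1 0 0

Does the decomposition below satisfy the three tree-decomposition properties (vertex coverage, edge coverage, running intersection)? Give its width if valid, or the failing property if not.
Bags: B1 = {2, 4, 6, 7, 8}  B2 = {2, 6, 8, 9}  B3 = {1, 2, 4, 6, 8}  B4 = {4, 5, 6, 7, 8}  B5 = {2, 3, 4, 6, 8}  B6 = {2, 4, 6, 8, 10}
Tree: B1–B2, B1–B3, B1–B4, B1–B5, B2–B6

No — edge (4,9) lies in no bag.

A tree decomposition must satisfy three properties: every vertex lies in some bag; for every edge, both endpoints lie together in some bag; and for every vertex, the bags containing it form a connected subtree. Here edge (4,9) lies in no bag, so the decomposition is invalid.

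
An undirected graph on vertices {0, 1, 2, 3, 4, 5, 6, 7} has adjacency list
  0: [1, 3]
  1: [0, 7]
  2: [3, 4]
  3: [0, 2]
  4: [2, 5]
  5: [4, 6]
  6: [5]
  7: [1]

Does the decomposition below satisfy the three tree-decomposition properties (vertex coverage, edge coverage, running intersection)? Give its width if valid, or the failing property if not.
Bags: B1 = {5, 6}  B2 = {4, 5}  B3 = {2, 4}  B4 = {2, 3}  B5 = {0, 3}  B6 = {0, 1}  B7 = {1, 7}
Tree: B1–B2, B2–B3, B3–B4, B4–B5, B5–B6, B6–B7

Vertex coverage: the bags together contain {0, 1, 2, 3, 4, 5, 6, 7}, the full vertex set. Edge coverage: each edge of G has both endpoints in at least one bag. Running intersection: for every vertex, the bags containing it form a connected subtree. All three properties hold, so this is a valid tree decomposition of width max|bag| − 1 = 1, and hence tw(G) ≤ 1.

Yes; width 1.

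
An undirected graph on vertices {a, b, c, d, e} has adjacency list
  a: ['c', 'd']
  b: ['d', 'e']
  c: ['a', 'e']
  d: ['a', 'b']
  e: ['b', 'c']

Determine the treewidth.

2

A width-2 tree decomposition is:
Bags: B1 = {a, c, d}  B2 = {c, d, e}  B3 = {b, d, e}
Tree: B1–B2, B2–B3
The largest bag has 3 vertices, giving width 2; this decomposition certifies tw(G) ≤ 2. Since d–a–c–e–b–d is a cycle in G, G is not acyclic. Forests are exactly the graphs of treewidth ≤ 1, so tw(G) ≥ 2. The upper and lower bounds meet at 2, so that is the treewidth.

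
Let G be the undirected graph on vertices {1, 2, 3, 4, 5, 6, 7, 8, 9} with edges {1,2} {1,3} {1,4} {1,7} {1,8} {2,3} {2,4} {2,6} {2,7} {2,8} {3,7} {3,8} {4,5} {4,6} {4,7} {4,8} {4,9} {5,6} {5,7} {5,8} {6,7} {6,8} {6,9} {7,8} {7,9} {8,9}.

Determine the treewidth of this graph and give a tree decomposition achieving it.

Every bag has size at most 5, so the width is 5 − 1 = 4 and tw(G) ≤ 4. On the other hand G contains the 5-clique {1, 2, 3, 7, 8}. A clique must lie in a single bag of any decomposition, so no decomposition can have width below 4. Combining the bounds, tw(G) = 4.

Treewidth 4.
One such decomposition:
Bags: B1 = {2, 4, 6, 7, 8}  B2 = {4, 5, 6, 7, 8}  B3 = {4, 6, 7, 8, 9}  B4 = {1, 2, 4, 7, 8}  B5 = {1, 2, 3, 7, 8}
Tree: B1–B2, B1–B3, B1–B4, B4–B5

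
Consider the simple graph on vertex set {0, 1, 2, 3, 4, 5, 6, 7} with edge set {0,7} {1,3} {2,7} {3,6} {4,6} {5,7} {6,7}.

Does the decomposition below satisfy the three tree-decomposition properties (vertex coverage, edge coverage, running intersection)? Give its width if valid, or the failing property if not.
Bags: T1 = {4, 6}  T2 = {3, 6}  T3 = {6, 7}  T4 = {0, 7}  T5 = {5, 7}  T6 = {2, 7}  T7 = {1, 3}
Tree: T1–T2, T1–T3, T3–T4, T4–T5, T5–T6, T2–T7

Yes; width 1.

Every vertex of G appears in some bag (union = {0, 1, 2, 3, 4, 5, 6, 7}); every edge is covered by a bag; and for each vertex v the set of bags containing v is connected in the bag tree. The decomposition is therefore valid. The largest bag has 2 vertices, so the width is 1.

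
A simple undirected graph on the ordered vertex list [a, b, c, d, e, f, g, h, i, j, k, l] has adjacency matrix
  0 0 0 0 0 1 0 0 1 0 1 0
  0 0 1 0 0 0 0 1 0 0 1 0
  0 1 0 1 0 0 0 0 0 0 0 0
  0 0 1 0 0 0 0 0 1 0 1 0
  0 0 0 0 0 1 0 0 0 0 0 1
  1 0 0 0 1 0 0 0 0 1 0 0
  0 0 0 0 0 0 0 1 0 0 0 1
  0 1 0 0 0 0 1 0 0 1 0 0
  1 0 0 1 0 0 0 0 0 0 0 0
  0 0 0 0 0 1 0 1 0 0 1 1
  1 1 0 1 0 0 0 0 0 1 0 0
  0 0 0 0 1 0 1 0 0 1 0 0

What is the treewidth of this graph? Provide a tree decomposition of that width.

Treewidth 3.
One such decomposition:
Bags: B1 = {e, g, h, l}  B2 = {e, h, j, l}  B3 = {e, f, h, j}  B4 = {b, f, h, j}  B5 = {b, f, j, k}  B6 = {a, b, f, k}  B7 = {a, b, c, k}  B8 = {a, c, d, k}  B9 = {a, c, d, i}
Tree: B1–B2, B2–B3, B3–B4, B4–B5, B5–B6, B6–B7, B7–B8, B8–B9

The largest bag has 4 vertices, giving width 3; this decomposition certifies tw(G) ≤ 3. For the lower bound: the 4 vertex sets {e,g,l}, {h}, {j}, {a,b,f,k} are disjoint, each induces a connected subgraph, and every pair is joined by at least one edge of G. Contracting each set to a single vertex therefore yields K_{4} as a minor, and since treewidth is minor-monotone, tw(G) ≥ tw(K_{4}) = 3. Combining the bounds, tw(G) = 3.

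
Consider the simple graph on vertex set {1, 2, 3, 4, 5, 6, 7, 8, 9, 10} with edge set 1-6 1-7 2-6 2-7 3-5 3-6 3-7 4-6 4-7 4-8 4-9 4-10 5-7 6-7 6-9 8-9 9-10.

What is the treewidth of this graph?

2

A width-2 tree decomposition is:
Bags: B1 = {4, 6, 9}  B2 = {4, 6, 7}  B3 = {4, 9, 10}  B4 = {4, 8, 9}  B5 = {3, 6, 7}  B6 = {1, 6, 7}  B7 = {2, 6, 7}  B8 = {3, 5, 7}
Tree: B1–B2, B1–B3, B1–B4, B2–B5, B2–B6, B5–B7, B5–B8
Every bag has size at most 3, so the width is 3 − 1 = 2 and tw(G) ≤ 2. On the other hand G contains the 3-clique {4, 8, 9}. A clique must lie in a single bag of any decomposition, so no decomposition can have width below 2. Combining the bounds, tw(G) = 2.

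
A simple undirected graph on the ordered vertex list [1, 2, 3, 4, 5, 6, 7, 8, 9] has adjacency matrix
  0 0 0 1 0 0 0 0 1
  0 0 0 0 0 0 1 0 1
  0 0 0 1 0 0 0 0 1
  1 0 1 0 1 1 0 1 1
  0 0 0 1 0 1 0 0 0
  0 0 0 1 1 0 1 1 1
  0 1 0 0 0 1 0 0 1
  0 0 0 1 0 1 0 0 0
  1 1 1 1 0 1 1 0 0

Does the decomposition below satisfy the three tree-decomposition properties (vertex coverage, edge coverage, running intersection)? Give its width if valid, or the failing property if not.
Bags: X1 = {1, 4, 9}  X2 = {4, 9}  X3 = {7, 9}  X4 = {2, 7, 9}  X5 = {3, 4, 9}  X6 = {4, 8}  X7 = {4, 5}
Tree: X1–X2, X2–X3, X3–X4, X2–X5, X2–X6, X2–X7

A tree decomposition must satisfy three properties: every vertex lies in some bag; for every edge, both endpoints lie together in some bag; and for every vertex, the bags containing it form a connected subtree. Here vertex 6 appears in no bag, so the decomposition is invalid.

No — vertex 6 appears in no bag.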